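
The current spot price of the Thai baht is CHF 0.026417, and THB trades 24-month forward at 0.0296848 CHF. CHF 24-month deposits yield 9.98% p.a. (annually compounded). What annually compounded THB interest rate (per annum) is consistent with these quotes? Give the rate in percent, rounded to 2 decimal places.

T = 2 years.
By CIP, F/S equals the CHF-to-THB growth ratio: 0.0296848/0.026417 = 1.1237006.
CHF growth factor: (1 + 0.0998)^2 = 1.209560.
So the THB growth factor = 1.0764077.
Annualise: 1.0764077^(1/2) − 1 = 0.037501 = 3.75%.

3.75%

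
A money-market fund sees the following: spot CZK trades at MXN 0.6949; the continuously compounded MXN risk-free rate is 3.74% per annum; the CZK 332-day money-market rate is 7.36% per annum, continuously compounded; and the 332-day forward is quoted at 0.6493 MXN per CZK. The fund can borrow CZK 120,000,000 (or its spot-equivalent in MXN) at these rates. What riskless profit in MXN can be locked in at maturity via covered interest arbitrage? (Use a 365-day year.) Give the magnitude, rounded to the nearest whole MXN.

T = 332/365 years.
Route A — deposit CZK, sell forward: 120,000,000 × 1.0692374741 × 0.6493 = MXN 83,310,707.03.
Route B — convert at spot, deposit MXN: 120,000,000 × 0.6949 × 1.0346038814 = MXN 86,273,548.46.
The quoted forward undervalues CZK, so borrow CZK, convert to MXN at spot, deposit the MXN at 3.74%, and buy CZK forward at 0.6493 to cover the loan.
Arbitrage profit = |83,310,707.03 − 86,273,548.46| = MXN 2,962,841.

MXN 2,962,841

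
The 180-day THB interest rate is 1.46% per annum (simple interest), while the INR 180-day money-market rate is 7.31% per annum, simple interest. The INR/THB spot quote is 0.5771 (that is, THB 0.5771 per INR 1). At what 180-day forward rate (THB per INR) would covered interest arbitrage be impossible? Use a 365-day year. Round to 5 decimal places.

0.56103

T = 180/365 years.
THB accumulates by 1 + 0.0146×180/365 = 1.007200.
Growth of 1 INR over T: 1 + 0.0731×180/365 = 1.0360493.
CIP: F = S · (grow THB)/(grow INR) = 0.5771 × 1.007200/1.0360493 = 0.5610304 THB per INR.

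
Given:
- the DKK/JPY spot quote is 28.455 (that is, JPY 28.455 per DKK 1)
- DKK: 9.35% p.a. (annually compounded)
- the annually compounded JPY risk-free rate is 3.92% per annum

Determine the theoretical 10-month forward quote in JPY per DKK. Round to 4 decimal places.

27.2725

T = 10/12 years.
JPY accumulates by (1 + 0.0392)^(10/12) = 1.03256155.
Growth of 1 DKK over T: (1 + 0.0935)^(10/12) = 1.07733059.
So F = 28.455 × 1.03256155 / 1.07733059 = 27.272537 (JPY/DKK).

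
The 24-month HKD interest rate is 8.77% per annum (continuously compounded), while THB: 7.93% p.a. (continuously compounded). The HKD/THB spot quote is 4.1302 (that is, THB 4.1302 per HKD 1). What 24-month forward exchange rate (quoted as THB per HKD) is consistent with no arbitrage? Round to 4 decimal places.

4.0614

T = 2 years.
THB growth factor: e^(0.0793×2) = 1.1718691.
Growth of 1 HKD over T: e^(0.0877×2) = 1.1917228.
Forward (THB per HKD) = 4.1302 × 1.1718691 / 1.1917228 = 4.061392.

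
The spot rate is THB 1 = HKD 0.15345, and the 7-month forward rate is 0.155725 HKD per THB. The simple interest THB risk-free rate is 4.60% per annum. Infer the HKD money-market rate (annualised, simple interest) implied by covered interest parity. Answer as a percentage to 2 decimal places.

7.21%

T = 7/12 years.
CIP gives F = S · g_HKD/g_THB, so g_HKD/g_THB = 0.155725/0.15345 = 1.0148257.
The THB side grows by 1 + 0.0460×7/12 = 1.0268333.
So the HKD growth factor = 1.0420568.
r = (1.0420568 − 1)/(7/12) = 0.072097 → 7.21%.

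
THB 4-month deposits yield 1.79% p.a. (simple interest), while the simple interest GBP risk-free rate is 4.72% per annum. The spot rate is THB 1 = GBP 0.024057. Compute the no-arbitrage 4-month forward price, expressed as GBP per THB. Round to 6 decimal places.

T = 4/12 years.
Growth of 1 GBP over T: 1 + 0.0472×4/12 = 1.0157333.
THB growth factor: 1 + 0.0179×4/12 = 1.0059667.
Forward (GBP per THB) = 0.024057 × 1.0157333 / 1.0059667 = 0.02429056.

0.024291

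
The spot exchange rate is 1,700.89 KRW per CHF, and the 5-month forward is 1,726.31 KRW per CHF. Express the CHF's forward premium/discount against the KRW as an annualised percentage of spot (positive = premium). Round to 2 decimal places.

+3.59%

T = 5/12 years.
(F − S)/S = (1726.31 − 1700.89)/1700.89 = 0.0149451.
Annualise by dividing by T: 0.0149451 / (5/12) = 0.035868 → 3.59%.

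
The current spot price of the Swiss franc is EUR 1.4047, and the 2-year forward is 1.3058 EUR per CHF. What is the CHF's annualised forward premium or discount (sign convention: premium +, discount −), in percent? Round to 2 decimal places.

-3.52%

T = 2 years.
Period premium: (1.3058 − 1.4047)/1.4047 = -0.0704065.
Per annum: -0.0704065 / 2 = -0.035203 = -3.52%.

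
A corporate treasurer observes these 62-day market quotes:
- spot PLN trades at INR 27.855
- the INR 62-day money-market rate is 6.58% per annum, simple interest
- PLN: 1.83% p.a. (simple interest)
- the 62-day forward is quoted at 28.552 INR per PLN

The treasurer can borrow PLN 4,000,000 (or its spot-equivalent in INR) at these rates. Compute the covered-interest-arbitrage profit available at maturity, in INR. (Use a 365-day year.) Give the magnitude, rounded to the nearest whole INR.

T = 62/365 years.
Route A — deposit PLN, sell forward: 4,000,000 × 1.00310849315 × 28.552 = INR 114,563,014.79.
Route B — convert at spot, deposit INR: 4,000,000 × 27.855 × 1.0111769863 = INR 112,665,339.81.
The quoted forward overvalues PLN, so borrow INR, buy PLN at spot, deposit the PLN at 1.83%, and sell the proceeds forward at 28.552.
Arbitrage profit = |114,563,014.79 − 112,665,339.81| = INR 1,897,675.

INR 1,897,675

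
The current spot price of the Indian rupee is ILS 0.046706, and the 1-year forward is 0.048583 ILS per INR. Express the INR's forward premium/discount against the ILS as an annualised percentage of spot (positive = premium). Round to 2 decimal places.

T = 1 year.
(F − S)/S = (0.048583 − 0.046706)/0.046706 = 0.0401876.
Per annum: 0.0401876 / 1 = 0.040188 = 4.02%.

+4.02%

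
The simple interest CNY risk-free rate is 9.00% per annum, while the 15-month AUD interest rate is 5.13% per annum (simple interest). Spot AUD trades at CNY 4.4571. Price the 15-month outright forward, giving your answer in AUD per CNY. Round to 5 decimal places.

0.21461

T = 15/12 years.
CNY accumulates by 1 + 0.0900×15/12 = 1.112500.
AUD growth factor: 1 + 0.0513×15/12 = 1.064125.
So F = 4.4571 × 1.112500 / 1.064125 = 4.659719 (CNY/AUD).
Invert for AUD per CNY: 1 / 4.659719 = 0.21461.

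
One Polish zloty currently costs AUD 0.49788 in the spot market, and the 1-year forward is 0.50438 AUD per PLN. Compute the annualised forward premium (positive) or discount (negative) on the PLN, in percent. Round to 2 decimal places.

+1.31%

T = 1 year.
PLN trades forward at +1.30554% vs spot over the period.
Annualise by dividing by T: 0.0130554 / 1 = 0.013055 → 1.31%.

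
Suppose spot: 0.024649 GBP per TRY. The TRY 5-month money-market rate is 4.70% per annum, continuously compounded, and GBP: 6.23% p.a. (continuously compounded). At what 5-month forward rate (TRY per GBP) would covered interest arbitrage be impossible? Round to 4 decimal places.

T = 5/12 years.
GBP growth factor: e^(0.0623×5/12) = 1.02629819.
TRY accumulates by e^(0.0470×5/12) = 1.01977634.
So F = 0.024649 × 1.02629819 / 1.01977634 = 0.024806640 (GBP/TRY).
Invert for TRY per GBP: 1 / 0.024806640 = 40.3118.

40.3118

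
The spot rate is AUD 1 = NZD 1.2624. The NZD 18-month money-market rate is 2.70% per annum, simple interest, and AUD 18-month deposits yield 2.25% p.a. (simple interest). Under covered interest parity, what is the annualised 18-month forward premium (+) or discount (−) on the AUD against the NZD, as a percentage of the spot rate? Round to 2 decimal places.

T = 18/12 years.
No-arbitrage forward: 1.2624 × 1.040500 / 1.033750 = 1.2706430 NZD/AUD.
(F − S)/S ÷ T = (1.2706430 − 1.2624)/1.2624/(18/12) = 0.004353 → 0.44%.

+0.44%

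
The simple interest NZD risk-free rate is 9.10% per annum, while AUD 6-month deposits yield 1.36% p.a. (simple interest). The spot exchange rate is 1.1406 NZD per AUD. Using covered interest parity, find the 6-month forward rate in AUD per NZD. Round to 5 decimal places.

0.84428

T = 6/12 years.
NZD accumulates by 1 + 0.0910×6/12 = 1.045500.
AUD growth factor: 1 + 0.0136×6/12 = 1.006800.
CIP: F = S · (grow NZD)/(grow AUD) = 1.1406 × 1.045500/1.006800 = 1.184443 NZD per AUD.
Invert for AUD per NZD: 1 / 1.184443 = 0.84428.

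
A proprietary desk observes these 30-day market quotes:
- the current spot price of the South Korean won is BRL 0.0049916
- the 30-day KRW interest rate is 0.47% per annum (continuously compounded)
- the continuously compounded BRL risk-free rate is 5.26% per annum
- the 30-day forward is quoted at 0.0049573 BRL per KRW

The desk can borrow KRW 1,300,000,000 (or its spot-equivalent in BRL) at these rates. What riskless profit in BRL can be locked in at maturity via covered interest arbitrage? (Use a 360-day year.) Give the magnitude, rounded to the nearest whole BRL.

T = 30/360 years.
Invest the KRW and cover forward: 1,300,000,000 × 1.000391743 × 0.0049573 = BRL 6,447,014.58.
Convert at spot and invest in BRL: 1,300,000,000 × 0.0049916 × 1.004392954 = BRL 6,517,586.23.
The quoted forward undervalues KRW, so borrow KRW, convert to BRL at spot, deposit the BRL at 5.26%, and buy KRW forward at 0.0049573 to cover the loan.
Arbitrage profit = |6,447,014.58 − 6,517,586.23| = BRL 70,572.

BRL 70,572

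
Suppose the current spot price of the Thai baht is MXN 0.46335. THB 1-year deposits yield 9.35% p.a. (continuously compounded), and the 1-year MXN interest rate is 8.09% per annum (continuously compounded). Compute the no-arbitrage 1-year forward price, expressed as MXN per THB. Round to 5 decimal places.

T = 1 year.
MXN accumulates by e^(0.0809×1) = 1.0842625.
THB accumulates by e^(0.0935×1) = 1.0980106.
Forward (MXN per THB) = 0.46335 × 1.0842625 / 1.0980106 = 0.4575484.

0.45755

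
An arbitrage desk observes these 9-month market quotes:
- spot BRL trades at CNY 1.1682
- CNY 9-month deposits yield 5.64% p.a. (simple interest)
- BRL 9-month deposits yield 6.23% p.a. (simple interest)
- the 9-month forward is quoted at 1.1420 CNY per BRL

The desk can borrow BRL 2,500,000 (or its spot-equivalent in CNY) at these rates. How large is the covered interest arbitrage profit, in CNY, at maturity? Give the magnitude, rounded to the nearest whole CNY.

CNY 55,637

T = 9/12 years.
Invest the BRL and cover forward: 2,500,000 × 1.046725 × 1.1420 = CNY 2,988,399.88.
Convert at spot and invest in CNY: 2,500,000 × 1.1682 × 1.042300 = CNY 3,044,037.15.
The quoted forward undervalues BRL, so borrow BRL, convert to CNY at spot, deposit the CNY at 5.64%, and buy BRL forward at 1.1420 to cover the loan.
Profit = 3,044,037.15 − 2,988,399.88 = CNY 55,637.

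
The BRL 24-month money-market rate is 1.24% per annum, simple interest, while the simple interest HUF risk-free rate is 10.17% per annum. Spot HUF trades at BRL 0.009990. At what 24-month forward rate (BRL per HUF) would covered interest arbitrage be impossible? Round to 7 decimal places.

T = 2 years.
BRL accumulates by 1 + 0.0124×2 = 1.024800.
Growth of 1 HUF over T: 1 + 0.1017×2 = 1.203400.
Forward (BRL per HUF) = 0.00999 × 1.024800 / 1.203400 = 0.008507356.

0.0085074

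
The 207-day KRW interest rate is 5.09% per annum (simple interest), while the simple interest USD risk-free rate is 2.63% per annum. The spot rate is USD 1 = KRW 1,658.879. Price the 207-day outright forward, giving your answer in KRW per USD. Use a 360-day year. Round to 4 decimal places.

1681.9943

T = 207/360 years.
KRW accumulates by 1 + 0.0509×207/360 = 1.0292675.
USD growth factor: 1 + 0.0263×207/360 = 1.0151225.
So F = 1658.879 × 1.0292675 / 1.0151225 = 1681.994283 (KRW/USD).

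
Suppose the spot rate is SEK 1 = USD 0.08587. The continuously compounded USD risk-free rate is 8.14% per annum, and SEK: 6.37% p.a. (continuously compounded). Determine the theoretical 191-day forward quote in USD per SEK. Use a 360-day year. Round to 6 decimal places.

0.086680

T = 191/360 years.
USD growth factor: e^(0.0814×191/360) = 1.0441334.
Growth of 1 SEK over T: e^(0.0637×191/360) = 1.034374.
Forward (USD per SEK) = 0.08587 × 1.0441334 / 1.034374 = 0.08668019.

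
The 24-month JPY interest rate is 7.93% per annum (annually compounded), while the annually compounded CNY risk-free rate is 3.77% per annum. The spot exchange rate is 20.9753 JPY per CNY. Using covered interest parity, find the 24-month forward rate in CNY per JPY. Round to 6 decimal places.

T = 2 years.
JPY accumulates by (1 + 0.0793)^2 = 1.1648885.
CNY growth factor: (1 + 0.0377)^2 = 1.0768213.
So F = 20.9753 × 1.1648885 / 1.0768213 = 22.69075 (JPY/CNY).
Invert for CNY per JPY: 1 / 22.69075 = 0.044071.

0.044071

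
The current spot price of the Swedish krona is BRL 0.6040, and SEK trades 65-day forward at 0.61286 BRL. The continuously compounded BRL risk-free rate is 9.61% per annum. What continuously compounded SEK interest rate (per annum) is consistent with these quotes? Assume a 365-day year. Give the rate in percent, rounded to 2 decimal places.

1.43%

T = 65/365 years.
CIP gives F = S · g_BRL/g_SEK, so g_BRL/g_SEK = 0.61286/0.604 = 1.0146689.
BRL growth factor: e^(0.0961×65/365) = 1.017261.
So the SEK growth factor = 1.0025546.
r = ln(1.0025546)/(65/365) = 0.014327 → 1.43%.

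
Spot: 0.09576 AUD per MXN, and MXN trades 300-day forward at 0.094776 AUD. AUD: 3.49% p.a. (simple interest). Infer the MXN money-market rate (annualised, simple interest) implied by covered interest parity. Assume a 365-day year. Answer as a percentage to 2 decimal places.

T = 300/365 years.
CIP gives F = S · g_AUD/g_MXN, so g_AUD/g_MXN = 0.094776/0.09576 = 0.9897243.
The AUD side grows by 1 + 0.0349×300/365 = 1.0286849.
Hence g_MXN = 1.0393651.
r = (1.0393651 − 1)/(300/365) = 0.047894 → 4.79%.

4.79%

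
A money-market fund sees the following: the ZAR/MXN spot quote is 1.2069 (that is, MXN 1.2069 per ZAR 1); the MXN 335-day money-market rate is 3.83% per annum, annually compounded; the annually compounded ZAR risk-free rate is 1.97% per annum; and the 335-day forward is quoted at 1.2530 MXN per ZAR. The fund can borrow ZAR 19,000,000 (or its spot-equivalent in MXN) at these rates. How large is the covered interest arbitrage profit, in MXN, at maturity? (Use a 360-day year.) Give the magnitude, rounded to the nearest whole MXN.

MXN 495,834

T = 335/360 years.
Invest the ZAR and cover forward: 19,000,000 × 1.0183194921 × 1.2530 = MXN 24,243,132.15.
Convert at spot and invest in MXN: 19,000,000 × 1.2069 × 1.0355935157 = MXN 23,747,298.47.
The quoted forward overvalues ZAR, so borrow MXN, buy ZAR at spot, deposit the ZAR at 1.97%, and sell the proceeds forward at 1.2530.
Arbitrage profit = |24,243,132.15 − 23,747,298.47| = MXN 495,834.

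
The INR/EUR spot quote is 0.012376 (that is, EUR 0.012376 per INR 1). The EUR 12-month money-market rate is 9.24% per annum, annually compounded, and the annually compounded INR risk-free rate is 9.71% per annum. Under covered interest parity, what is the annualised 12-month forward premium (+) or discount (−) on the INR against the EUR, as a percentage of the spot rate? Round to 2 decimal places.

T = 1 year.
No-arbitrage forward: 0.012376 × 1.092400 / 1.097100 = 0.012322981 EUR/INR.
(F − S)/S ÷ T = (0.012322981 − 0.012376)/0.012376/1 = -0.004284 → -0.43%.

-0.43%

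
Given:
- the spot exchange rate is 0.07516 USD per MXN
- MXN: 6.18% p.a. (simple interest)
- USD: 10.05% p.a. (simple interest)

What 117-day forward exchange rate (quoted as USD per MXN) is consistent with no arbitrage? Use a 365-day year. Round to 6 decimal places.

T = 117/365 years.
Growth of 1 USD over T: 1 + 0.1005×117/365 = 1.0322151.
MXN accumulates by 1 + 0.0618×117/365 = 1.0198099.
So F = 0.07516 × 1.0322151 / 1.0198099 = 0.07607426 (USD/MXN).

0.076074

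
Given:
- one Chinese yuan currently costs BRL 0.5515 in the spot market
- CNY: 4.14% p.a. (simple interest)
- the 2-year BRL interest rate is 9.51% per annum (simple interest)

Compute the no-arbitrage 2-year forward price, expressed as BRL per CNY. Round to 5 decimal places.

0.60620

T = 2 years.
BRL accumulates by 1 + 0.0951×2 = 1.190200.
CNY growth factor: 1 + 0.0414×2 = 1.082800.
So F = 0.5515 × 1.190200 / 1.082800 = 0.6062018 (BRL/CNY).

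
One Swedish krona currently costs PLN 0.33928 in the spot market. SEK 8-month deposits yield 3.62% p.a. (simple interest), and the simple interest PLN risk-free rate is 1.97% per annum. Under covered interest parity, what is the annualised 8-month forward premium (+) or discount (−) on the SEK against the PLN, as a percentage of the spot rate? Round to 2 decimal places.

T = 8/12 years.
F = S · g_PLN/g_SEK = 0.33928 × 1.0131333/1.0241333 = 0.33563587.
(F − S)/S ÷ T = (0.33563587 − 0.33928)/0.33928/(8/12) = -0.016111 → -1.61%.

-1.61%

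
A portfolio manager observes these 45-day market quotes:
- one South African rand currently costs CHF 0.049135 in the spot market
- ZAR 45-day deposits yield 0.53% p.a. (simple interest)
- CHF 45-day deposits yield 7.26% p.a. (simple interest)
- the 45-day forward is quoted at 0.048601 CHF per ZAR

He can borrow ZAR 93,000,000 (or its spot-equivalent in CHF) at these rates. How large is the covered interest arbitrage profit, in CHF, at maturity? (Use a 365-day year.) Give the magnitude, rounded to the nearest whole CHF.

T = 45/365 years.
Keep in ZAR, deliver into the forward: 93,000,000·1.000653425·0.048601 = CHF 4,522,846.41.
Swap to CHF now, deposit: 93,000,000·0.049135·1.008950685 = CHF 4,610,455.65.
The quoted forward undervalues ZAR, so borrow ZAR, convert to CHF at spot, deposit the CHF at 7.26%, and buy ZAR forward at 0.048601 to cover the loan.
Profit = 4,610,455.65 − 4,522,846.41 = CHF 87,609.

CHF 87,609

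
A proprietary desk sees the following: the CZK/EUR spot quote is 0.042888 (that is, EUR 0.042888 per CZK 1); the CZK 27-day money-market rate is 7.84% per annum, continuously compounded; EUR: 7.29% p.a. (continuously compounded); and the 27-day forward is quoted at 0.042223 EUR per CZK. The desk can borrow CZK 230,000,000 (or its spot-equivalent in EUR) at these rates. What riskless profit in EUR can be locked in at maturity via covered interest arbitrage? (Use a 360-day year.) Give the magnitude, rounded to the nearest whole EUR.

EUR 149,760

T = 27/360 years.
Route A — deposit CZK, sell forward: 230,000,000 × 1.005897321 × 0.042223 = EUR 9,768,560.59.
Route B — convert at spot, deposit EUR: 230,000,000 × 0.042888 × 1.005482474 = EUR 9,918,320.44.
The quoted forward undervalues CZK, so borrow CZK, convert to EUR at spot, deposit the EUR at 7.29%, and buy CZK forward at 0.042223 to cover the loan.
Arbitrage profit = |9,768,560.59 − 9,918,320.44| = EUR 149,760.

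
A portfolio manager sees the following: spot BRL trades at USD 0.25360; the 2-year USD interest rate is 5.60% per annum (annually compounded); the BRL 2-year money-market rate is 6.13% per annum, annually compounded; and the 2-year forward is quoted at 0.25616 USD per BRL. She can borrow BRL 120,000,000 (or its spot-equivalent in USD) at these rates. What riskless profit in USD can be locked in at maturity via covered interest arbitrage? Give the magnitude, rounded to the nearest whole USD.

T = 2 years.
Route A — deposit BRL, sell forward: 120,000,000 × 1.12635769 × 0.25616 = USD 34,623,334.30.
Route B — convert at spot, deposit USD: 120,000,000 × 0.25360 × 1.115136 = USD 33,935,818.75.
The quoted forward overvalues BRL, so borrow USD, buy BRL at spot, deposit the BRL at 6.13%, and sell the proceeds forward at 0.25616.
The gap between the two covered legs is USD 687,516.

USD 687,516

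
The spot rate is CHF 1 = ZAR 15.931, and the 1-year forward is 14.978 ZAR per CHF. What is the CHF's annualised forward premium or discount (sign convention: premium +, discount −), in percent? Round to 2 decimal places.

T = 1 year.
CHF trades forward at -5.98205% vs spot over the period.
Per annum: -0.0598205 / 1 = -0.059820 = -5.98%.

-5.98%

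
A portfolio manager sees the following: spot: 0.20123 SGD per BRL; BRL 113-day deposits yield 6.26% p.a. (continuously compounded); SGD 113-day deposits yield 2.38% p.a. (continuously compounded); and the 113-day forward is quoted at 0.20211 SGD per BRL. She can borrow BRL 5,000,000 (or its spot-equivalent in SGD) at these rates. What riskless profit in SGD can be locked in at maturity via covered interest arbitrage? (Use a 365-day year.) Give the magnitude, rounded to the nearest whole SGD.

T = 113/365 years.
Keep in BRL, deliver into the forward: 5,000,000·1.019569291·0.20211 = SGD 1,030,325.75.
Swap to SGD now, deposit: 5,000,000·0.20123·1.007395431 = SGD 1,013,590.91.
The quoted forward overvalues BRL, so borrow SGD, buy BRL at spot, deposit the BRL at 6.26%, and sell the proceeds forward at 0.20211.
Profit = 1,030,325.75 − 1,013,590.91 = SGD 16,735.

SGD 16,735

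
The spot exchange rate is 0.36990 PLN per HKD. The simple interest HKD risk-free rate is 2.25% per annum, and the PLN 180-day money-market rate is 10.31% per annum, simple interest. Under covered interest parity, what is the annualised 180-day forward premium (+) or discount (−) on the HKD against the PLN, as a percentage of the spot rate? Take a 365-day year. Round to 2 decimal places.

T = 180/365 years.
F = S · g_PLN/g_HKD = 0.3699 × 1.0508438/1.0110959 = 0.38444140.
Annualised premium = (F − S)/S × (1/T) = (0.38444140 − 0.3699)/0.3699 ÷ (180/365) = 7.97%.

+7.97%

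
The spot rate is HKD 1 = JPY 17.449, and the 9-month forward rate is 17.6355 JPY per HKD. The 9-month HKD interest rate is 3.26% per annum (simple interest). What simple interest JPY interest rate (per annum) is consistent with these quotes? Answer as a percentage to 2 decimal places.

4.72%

T = 9/12 years.
F/S = 17.6355/17.449 = 1.0106883 = (growth of JPY) / (growth of HKD).
The HKD side grows by 1 + 0.0326×9/12 = 1.024450.
Hence g_JPY = 1.0353996.
(1.0353996 − 1)/T = 0.047199, i.e. 4.72%.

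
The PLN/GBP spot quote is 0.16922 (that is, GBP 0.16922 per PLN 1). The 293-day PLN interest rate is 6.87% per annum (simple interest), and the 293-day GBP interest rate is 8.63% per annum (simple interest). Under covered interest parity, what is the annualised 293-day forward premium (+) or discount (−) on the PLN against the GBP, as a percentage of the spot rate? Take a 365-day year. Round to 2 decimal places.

T = 293/365 years.
No-arbitrage forward: 0.16922 × 1.0692764 / 1.0551482 = 0.17148582 GBP/PLN.
Annualised premium = (F − S)/S × (1/T) = (0.17148582 − 0.16922)/0.16922 ÷ (293/365) = 1.67%.

+1.67%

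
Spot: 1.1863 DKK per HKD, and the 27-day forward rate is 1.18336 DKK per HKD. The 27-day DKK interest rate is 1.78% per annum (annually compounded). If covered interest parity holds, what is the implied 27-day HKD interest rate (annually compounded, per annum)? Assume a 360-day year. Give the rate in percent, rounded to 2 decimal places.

5.20%

T = 27/360 years.
F/S = 1.18336/1.1863 = 0.9975217 = (growth of DKK) / (growth of HKD).
DKK growth factor: (1 + 0.0178)^(27/360) = 1.0013241.
That pins the HKD growth at 1.0038118.
Annualise: 1.0038118^(360/27) − 1 = 0.052036 = 5.20%.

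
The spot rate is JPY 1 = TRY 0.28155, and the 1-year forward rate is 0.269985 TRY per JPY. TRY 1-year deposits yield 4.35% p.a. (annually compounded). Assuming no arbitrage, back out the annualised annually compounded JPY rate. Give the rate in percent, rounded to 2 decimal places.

8.82%

T = 1 year.
CIP gives F = S · g_TRY/g_JPY, so g_TRY/g_JPY = 0.269985/0.28155 = 0.9589238.
TRY growth factor: (1 + 0.0435)^1 = 1.043500.
Hence g_JPY = 1.0881991.
Annualise: 1.0881991^(1/1) − 1 = 0.088199 = 8.82%.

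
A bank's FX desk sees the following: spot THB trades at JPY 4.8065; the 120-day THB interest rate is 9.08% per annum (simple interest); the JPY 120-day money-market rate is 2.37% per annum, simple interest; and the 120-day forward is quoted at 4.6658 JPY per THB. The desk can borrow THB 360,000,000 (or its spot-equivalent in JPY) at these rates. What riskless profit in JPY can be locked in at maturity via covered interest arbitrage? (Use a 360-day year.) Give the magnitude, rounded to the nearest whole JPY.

T = 120/360 years.
Keep in THB, deliver into the forward: 360,000,000·1.030266666667·4.6658 = JPY 1,730,526,556.80.
Swap to JPY now, deposit: 360,000,000·4.8065·1.007900 = JPY 1,744,009,686.00.
The quoted forward undervalues THB, so borrow THB, convert to JPY at spot, deposit the JPY at 2.37%, and buy THB forward at 4.6658 to cover the loan.
Profit = 1,744,009,686.00 − 1,730,526,556.80 = JPY 13,483,129.

JPY 13,483,129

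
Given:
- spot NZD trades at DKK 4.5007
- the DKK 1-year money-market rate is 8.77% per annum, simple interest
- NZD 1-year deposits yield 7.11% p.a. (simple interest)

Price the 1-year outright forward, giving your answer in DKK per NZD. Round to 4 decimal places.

T = 1 year.
DKK accumulates by 1 + 0.0877×1 = 1.087700.
NZD growth factor: 1 + 0.0711×1 = 1.071100.
Forward (DKK per NZD) = 4.5007 × 1.087700 / 1.071100 = 4.570452.

4.5705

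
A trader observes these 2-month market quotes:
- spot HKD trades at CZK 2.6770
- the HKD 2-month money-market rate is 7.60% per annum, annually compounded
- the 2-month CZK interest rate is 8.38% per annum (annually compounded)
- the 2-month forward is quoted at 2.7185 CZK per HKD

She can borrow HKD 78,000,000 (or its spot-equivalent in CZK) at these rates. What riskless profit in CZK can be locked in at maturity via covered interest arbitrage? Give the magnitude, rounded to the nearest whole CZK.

CZK 3,022,155

T = 2/12 years.
Route A — deposit HKD, sell forward: 78,000,000 × 1.01228323713 × 2.7185 = CZK 214,647,574.45.
Route B — convert at spot, deposit CZK: 78,000,000 × 2.6770 × 1.01350257813 = CZK 211,625,419.33.
The quoted forward overvalues HKD, so borrow CZK, buy HKD at spot, deposit the HKD at 7.60%, and sell the proceeds forward at 2.7185.
The gap between the two covered legs is CZK 3,022,155.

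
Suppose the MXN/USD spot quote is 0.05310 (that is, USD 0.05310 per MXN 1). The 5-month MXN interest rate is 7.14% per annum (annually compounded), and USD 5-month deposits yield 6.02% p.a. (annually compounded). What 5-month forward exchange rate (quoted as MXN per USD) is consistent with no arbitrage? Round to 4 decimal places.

T = 5/12 years.
USD accumulates by (1 + 0.0602)^(5/12) = 1.02465638.
MXN accumulates by (1 + 0.0714)^(5/12) = 1.02915278.
CIP: F = S · (grow USD)/(grow MXN) = 0.0531 × 1.02465638/1.02915278 = 0.052868004 USD per MXN.
Quoted the other way: 1/0.052868004 = 18.9150 MXN per USD.

18.9150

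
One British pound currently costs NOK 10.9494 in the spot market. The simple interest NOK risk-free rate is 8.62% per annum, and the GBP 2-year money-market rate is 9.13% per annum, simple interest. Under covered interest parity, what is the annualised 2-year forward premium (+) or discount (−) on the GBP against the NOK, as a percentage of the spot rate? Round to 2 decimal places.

-0.43%

T = 2 years.
F = S · g_NOK/g_GBP = 10.9494 × 1.172400/1.182600 = 10.8549607.
Annualised premium = (F − S)/S × (1/T) = (10.8549607 − 10.9494)/10.9494 ÷ 2 = -0.43%.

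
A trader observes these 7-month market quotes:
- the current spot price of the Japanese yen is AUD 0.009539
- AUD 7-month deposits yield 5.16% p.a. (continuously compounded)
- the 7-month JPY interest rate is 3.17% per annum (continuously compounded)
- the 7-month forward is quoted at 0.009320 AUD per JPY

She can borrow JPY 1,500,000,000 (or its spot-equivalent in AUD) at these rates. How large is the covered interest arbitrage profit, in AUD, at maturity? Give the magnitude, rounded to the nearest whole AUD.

T = 7/12 years.
Invest the JPY and cover forward: 1,500,000,000 × 1.0186636963 × 0.009320 = AUD 14,240,918.47.
Convert at spot and invest in AUD: 1,500,000,000 × 0.009539 × 1.0305575846 = AUD 14,745,733.20.
The quoted forward undervalues JPY, so borrow JPY, convert to AUD at spot, deposit the AUD at 5.16%, and buy JPY forward at 0.009320 to cover the loan.
Profit = 14,745,733.20 − 14,240,918.47 = AUD 504,815.

AUD 504,815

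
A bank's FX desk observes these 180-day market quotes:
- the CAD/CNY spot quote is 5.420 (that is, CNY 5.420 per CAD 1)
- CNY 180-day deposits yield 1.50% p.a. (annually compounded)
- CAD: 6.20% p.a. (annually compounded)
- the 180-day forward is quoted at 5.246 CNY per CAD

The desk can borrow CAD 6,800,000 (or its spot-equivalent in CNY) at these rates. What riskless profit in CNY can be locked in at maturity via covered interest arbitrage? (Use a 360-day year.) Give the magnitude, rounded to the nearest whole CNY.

T = 180/360 years.
Keep in CAD, deliver into the forward: 6,800,000·1.0305338422·5.246 = CNY 36,762,027.65.
Swap to CNY now, deposit: 6,800,000·5.420·1.007472084 = CNY 37,131,391.13.
The quoted forward undervalues CAD, so borrow CAD, convert to CNY at spot, deposit the CNY at 1.50%, and buy CAD forward at 5.246 to cover the loan.
The gap between the two covered legs is CNY 369,363.

CNY 369,363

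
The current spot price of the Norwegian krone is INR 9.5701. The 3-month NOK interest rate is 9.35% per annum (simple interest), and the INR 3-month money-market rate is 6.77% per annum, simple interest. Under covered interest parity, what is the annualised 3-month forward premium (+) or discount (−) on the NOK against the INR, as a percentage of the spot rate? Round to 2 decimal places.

-2.52%

T = 3/12 years.
F = S · g_INR/g_NOK = 9.5701 × 1.016925/1.023375 = 9.5097828.
(F − S)/S ÷ T = (9.5097828 − 9.5701)/9.5701/(3/12) = -0.025211 → -2.52%.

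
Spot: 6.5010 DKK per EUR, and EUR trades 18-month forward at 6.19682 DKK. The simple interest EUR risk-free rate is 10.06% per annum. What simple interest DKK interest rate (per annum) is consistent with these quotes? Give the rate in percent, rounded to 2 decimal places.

6.47%

T = 18/12 years.
CIP gives F = S · g_DKK/g_EUR, so g_DKK/g_EUR = 6.19682/6.501 = 0.9532103.
EUR growth factor: 1 + 0.1006×18/12 = 1.150900.
That pins the DKK growth at 1.0970497.
r = (1.0970497 − 1)/(18/12) = 0.064700 → 6.47%.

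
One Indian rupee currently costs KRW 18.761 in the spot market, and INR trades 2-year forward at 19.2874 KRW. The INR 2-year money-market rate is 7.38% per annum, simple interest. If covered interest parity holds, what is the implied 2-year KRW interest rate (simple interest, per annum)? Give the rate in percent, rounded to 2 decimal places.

8.99%

T = 2 years.
By CIP, F/S equals the KRW-to-INR growth ratio: 19.2874/18.761 = 1.0280582.
INR growth factor: 1 + 0.0738×2 = 1.147600.
That pins the KRW growth at 1.1797996.
(1.1797996 − 1)/T = 0.089900, i.e. 8.99%.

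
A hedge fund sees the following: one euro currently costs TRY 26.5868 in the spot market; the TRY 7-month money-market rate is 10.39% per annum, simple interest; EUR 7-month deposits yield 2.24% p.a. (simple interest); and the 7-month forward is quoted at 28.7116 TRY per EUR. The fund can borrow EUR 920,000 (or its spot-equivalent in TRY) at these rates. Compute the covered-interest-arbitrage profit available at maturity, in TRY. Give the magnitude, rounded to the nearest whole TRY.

TRY 817,497

T = 7/12 years.
Keep in EUR, deliver into the forward: 920,000·1.0130666667·28.7116 = TRY 26,759,823.72.
Swap to TRY now, deposit: 920,000·26.5868·1.0606083333 = TRY 25,942,327.10.
The quoted forward overvalues EUR, so borrow TRY, buy EUR at spot, deposit the EUR at 2.24%, and sell the proceeds forward at 28.7116.
Arbitrage profit = |26,759,823.72 − 25,942,327.10| = TRY 817,497.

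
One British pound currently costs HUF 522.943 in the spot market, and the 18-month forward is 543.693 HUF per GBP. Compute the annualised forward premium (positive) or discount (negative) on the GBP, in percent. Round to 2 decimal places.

+2.65%

T = 18/12 years.
Period premium: (543.693 − 522.943)/522.943 = 0.0396793.
Per annum: 0.0396793 / (18/12) = 0.026453 = 2.65%.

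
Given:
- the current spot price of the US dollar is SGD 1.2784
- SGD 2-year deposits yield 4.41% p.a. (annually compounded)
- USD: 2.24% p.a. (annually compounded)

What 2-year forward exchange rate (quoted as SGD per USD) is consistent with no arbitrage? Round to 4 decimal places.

T = 2 years.
SGD accumulates by (1 + 0.0441)^2 = 1.0901448.
USD growth factor: (1 + 0.0224)^2 = 1.0453018.
Forward (SGD per USD) = 1.2784 × 1.0901448 / 1.0453018 = 1.333243.

1.3332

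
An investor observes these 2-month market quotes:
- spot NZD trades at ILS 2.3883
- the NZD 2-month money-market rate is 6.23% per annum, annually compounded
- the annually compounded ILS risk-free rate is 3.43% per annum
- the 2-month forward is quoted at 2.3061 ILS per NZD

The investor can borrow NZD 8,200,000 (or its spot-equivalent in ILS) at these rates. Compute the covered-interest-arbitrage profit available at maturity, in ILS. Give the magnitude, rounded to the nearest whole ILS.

T = 2/12 years.
Invest the NZD and cover forward: 8,200,000 × 1.0101236288 × 2.3061 = ILS 19,101,458.02.
Convert at spot and invest in ILS: 8,200,000 × 2.3883 × 1.005636638 = ILS 19,694,448.26.
The quoted forward undervalues NZD, so borrow NZD, convert to ILS at spot, deposit the ILS at 3.43%, and buy NZD forward at 2.3061 to cover the loan.
Profit = 19,694,448.26 − 19,101,458.02 = ILS 592,990.

ILS 592,990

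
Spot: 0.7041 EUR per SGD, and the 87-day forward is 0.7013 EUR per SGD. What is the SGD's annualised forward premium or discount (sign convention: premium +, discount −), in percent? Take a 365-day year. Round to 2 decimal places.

T = 87/365 years.
Period premium: (0.7013 − 0.7041)/0.7041 = -0.0039767.
Per annum: -0.0039767 / (87/365) = -0.016684 = -1.67%.

-1.67%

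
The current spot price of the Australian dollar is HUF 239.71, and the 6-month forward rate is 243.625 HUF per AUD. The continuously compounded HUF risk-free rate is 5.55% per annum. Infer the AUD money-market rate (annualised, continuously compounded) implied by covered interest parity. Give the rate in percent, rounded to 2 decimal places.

T = 6/12 years.
F/S = 243.625/239.71 = 1.0163322 = (growth of HUF) / (growth of AUD).
The HUF side grows by e^(0.0555×6/12) = 1.0281386.
That pins the AUD growth at 1.0116167.
Take logs: ln 1.0116167 / (6/12) = 0.023099, so 2.31%.

2.31%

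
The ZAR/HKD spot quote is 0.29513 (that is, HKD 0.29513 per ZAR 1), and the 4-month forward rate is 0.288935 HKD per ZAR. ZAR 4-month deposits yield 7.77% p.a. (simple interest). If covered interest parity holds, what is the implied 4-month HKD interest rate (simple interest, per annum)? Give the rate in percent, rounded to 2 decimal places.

1.31%

T = 4/12 years.
CIP gives F = S · g_HKD/g_ZAR, so g_HKD/g_ZAR = 0.288935/0.29513 = 0.9790093.
The ZAR side grows by 1 + 0.0777×4/12 = 1.025900.
Hence g_HKD = 1.0043656.
(1.0043656 − 1)/T = 0.013097, i.e. 1.31%.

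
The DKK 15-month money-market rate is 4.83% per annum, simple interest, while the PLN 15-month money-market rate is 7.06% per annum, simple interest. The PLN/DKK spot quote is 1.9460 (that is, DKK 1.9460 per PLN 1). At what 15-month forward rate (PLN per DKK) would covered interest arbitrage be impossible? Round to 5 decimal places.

T = 15/12 years.
DKK growth factor: 1 + 0.0483×15/12 = 1.060375.
Growth of 1 PLN over T: 1 + 0.0706×15/12 = 1.088250.
So F = 1.946 × 1.060375 / 1.088250 = 1.896154 (DKK/PLN).
Invert for PLN per DKK: 1 / 1.896154 = 0.52738.

0.52738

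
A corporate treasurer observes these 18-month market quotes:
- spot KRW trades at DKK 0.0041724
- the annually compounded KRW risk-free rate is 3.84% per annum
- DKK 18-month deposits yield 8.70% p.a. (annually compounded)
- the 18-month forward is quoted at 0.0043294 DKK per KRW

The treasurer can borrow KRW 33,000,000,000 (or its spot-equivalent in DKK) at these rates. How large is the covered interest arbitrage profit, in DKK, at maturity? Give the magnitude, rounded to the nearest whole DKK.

T = 18/12 years.
Route A — deposit KRW, sell forward: 33,000,000,000 × 1.05814947106 × 0.0043294 = DKK 151,178,026.56.
Route B — convert at spot, deposit DKK: 33,000,000,000 × 0.0041724 × 1.13329850569 = DKK 156,042,964.61.
The quoted forward undervalues KRW, so borrow KRW, convert to DKK at spot, deposit the DKK at 8.70%, and buy KRW forward at 0.0043294 to cover the loan.
Arbitrage profit = |151,178,026.56 − 156,042,964.61| = DKK 4,864,938.

DKK 4,864,938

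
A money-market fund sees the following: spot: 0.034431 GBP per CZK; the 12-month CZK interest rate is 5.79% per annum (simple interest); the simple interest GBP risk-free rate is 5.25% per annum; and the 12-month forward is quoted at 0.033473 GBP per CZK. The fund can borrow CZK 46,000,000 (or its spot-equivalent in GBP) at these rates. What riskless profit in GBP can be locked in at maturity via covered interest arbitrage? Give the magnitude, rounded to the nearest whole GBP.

GBP 38,067

T = 1 year.
Route A — deposit CZK, sell forward: 46,000,000 × 1.057900 × 0.033473 = GBP 1,628,909.99.
Route B — convert at spot, deposit GBP: 46,000,000 × 0.034431 × 1.052500 = GBP 1,666,976.87.
The quoted forward undervalues CZK, so borrow CZK, convert to GBP at spot, deposit the GBP at 5.25%, and buy CZK forward at 0.033473 to cover the loan.
Arbitrage profit = |1,628,909.99 − 1,666,976.87| = GBP 38,067.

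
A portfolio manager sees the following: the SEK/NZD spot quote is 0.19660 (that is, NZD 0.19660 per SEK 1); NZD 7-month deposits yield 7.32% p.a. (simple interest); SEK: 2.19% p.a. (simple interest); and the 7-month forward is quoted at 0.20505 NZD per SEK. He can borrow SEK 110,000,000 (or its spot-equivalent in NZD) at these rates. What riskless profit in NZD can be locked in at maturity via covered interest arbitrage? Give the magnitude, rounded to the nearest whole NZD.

T = 7/12 years.
Invest the SEK and cover forward: 110,000,000 × 1.012775 × 0.20505 = NZD 22,843,646.51.
Convert at spot and invest in NZD: 110,000,000 × 0.19660 × 1.042700 = NZD 22,549,430.20.
The quoted forward overvalues SEK, so borrow NZD, buy SEK at spot, deposit the SEK at 2.19%, and sell the proceeds forward at 0.20505.
Profit = 22,843,646.51 − 22,549,430.20 = NZD 294,216.

NZD 294,216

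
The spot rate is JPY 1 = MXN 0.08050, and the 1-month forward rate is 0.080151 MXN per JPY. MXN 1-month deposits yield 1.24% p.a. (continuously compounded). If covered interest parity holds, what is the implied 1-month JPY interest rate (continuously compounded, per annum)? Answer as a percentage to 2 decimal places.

T = 1/12 years.
By CIP, F/S equals the MXN-to-JPY growth ratio: 0.080151/0.0805 = 0.9956646.
MXN growth factor: e^(0.0124×1/12) = 1.0010339.
Hence g_JPY = 1.0053927.
r = ln(1.0053927)/(1/12) = 0.064539 → 6.45%.

6.45%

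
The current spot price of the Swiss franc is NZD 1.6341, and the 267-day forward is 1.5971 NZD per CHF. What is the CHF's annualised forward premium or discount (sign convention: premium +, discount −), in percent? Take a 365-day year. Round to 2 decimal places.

T = 267/365 years.
(F − S)/S = (1.5971 − 1.6341)/1.6341 = -0.0226424.
Annualise by dividing by T: -0.0226424 / (267/365) = -0.030953 → -3.10%.

-3.10%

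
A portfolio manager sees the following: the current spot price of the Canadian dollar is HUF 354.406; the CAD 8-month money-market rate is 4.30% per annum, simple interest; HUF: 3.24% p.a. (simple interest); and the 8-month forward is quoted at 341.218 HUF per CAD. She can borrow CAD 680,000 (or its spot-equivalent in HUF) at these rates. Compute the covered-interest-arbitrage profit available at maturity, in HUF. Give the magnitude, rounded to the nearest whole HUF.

HUF 7,521,879

T = 8/12 years.
Invest the CAD and cover forward: 680,000 × 1.02866666667 × 341.218 = HUF 238,679,716.21.
Convert at spot and invest in HUF: 680,000 × 354.406 × 1.021600 = HUF 246,201,595.33.
The quoted forward undervalues CAD, so borrow CAD, convert to HUF at spot, deposit the HUF at 3.24%, and buy CAD forward at 341.218 to cover the loan.
Arbitrage profit = |238,679,716.21 − 246,201,595.33| = HUF 7,521,879.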